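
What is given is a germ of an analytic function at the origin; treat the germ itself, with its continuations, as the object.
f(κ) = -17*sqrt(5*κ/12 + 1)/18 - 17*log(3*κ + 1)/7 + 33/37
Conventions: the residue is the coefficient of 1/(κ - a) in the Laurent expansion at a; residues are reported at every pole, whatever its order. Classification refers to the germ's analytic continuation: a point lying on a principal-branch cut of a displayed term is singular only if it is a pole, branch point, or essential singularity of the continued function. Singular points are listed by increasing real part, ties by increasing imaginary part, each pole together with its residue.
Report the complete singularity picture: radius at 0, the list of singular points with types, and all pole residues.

Radius of convergence at 0: 1/3.
At -12/5: an algebraic (square-root) branch point.
At -1/3: a logarithmic branch point.

Branch term (-17/7)*log(1 - κ/(-1/3)): its argument vanishes at κ = -1/3, a logarithmic branch point, modulus 1/3.
Branch term (-17/18)*sqrt(1 - κ/(-12/5)): its argument vanishes at κ = -12/5, a square-root branch point, modulus 12/5.
The radius of convergence is the smallest modulus among the singular points: 1/3.
List the singular points by increasing real part (a conjugate pair: the negative imaginary part first).


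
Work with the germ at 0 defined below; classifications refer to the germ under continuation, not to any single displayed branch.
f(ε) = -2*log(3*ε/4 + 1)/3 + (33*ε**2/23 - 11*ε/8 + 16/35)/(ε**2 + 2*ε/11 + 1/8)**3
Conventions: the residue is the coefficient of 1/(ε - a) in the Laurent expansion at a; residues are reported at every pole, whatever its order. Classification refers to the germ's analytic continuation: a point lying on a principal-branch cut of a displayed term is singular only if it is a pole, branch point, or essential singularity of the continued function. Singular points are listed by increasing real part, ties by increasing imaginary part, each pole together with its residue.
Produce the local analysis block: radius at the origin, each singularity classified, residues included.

Radius of convergence at 0: (1/4)*sqrt(2).
At -4/3: a logarithmic branch point.
At (-1/11) - ((1/44)*sqrt(226))*i: a pole of order 3; residue ((2021951382/1161532085)*sqrt(226))*i.
At (-1/11) + ((1/44)*sqrt(226))*i: a pole of order 3; residue -((2021951382/1161532085)*sqrt(226))*i.

Denominator factor (ε**2 + 2*ε/11 + 1/8)^3: discriminant -113/242, complex-conjugate roots (-1/11) + ((1/44)*sqrt(226))*i and (-1/11) - ((1/44)*sqrt(226))*i; poles of order 3, moduli (1/4)*sqrt(2) and (1/4)*sqrt(2).
Branch term (-2/3)*log(1 - ε/(-4/3)): its argument vanishes at ε = -4/3, a logarithmic branch point, modulus 4/3.
The radius of convergence is the smallest modulus among the singular points: (1/4)*sqrt(2).
The branch term is analytic at (-1/11) - ((1/44)*sqrt(226))*i and contributes nothing to the residue; only the rational part matters.
The factor ε**2 + 2*ε/11 + 1/8 splits as (ε - a)(ε - a') with a = (-1/11) - ((1/44)*sqrt(226))*i, a' = (-1/11) + ((1/44)*sqrt(226))*i. At the order-3 pole a set g(ε) = (ε - a)^3*(rational part) = [33*ε**2/23 - 11*ε/8 + 16/35] / (ε - a')^3.
Order-3 pole: residue = g''(a)/2; g''((-1/11) - ((1/44)*sqrt(226))*i) = ((4043902764/1161532085)*sqrt(226))*i, so the residue is ((2021951382/1161532085)*sqrt(226))*i.
The branch term is analytic at (-1/11) + ((1/44)*sqrt(226))*i and contributes nothing to the residue; only the rational part matters.
The factor ε**2 + 2*ε/11 + 1/8 splits as (ε - a)(ε - a') with a = (-1/11) + ((1/44)*sqrt(226))*i, a' = (-1/11) - ((1/44)*sqrt(226))*i. At the order-3 pole a set g(ε) = (ε - a)^3*(rational part) = [33*ε**2/23 - 11*ε/8 + 16/35] / (ε - a')^3.
Order-3 pole: residue = g''(a)/2; g''((-1/11) + ((1/44)*sqrt(226))*i) = -((4043902764/1161532085)*sqrt(226))*i, so the residue is -((2021951382/1161532085)*sqrt(226))*i.
List the singular points by increasing real part (a conjugate pair: the negative imaginary part first).


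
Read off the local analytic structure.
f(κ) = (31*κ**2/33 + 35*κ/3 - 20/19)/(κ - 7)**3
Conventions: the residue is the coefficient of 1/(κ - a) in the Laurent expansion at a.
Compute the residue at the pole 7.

The residue is 31/33.

At the order-3 pole 7 set g(κ) = (κ - (7))^3*f(κ) = 31*κ**2/33 + 35*κ/3 - 20/19.
Order-3 pole: residue = g''(a)/2; g''(7) = 62/33, so the residue is 31/33.


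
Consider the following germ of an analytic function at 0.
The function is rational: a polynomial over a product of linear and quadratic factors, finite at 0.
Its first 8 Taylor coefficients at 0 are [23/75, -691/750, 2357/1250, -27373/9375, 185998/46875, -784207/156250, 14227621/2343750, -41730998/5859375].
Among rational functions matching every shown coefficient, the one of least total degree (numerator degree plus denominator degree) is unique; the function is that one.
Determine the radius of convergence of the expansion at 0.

The radius of convergence is 1.

No rational of total degree below 5 reproduces all 8 coefficients; solving the [2/3] Pade equations on them gives f(τ) = (36*τ**2/25 - 37*τ/30 + 23/15)/((τ + 1)**2*(τ + 5)), whose expansion matches every shown term.
Denominator factor (τ + 5): pole of order 1 at -5, modulus 5.
Denominator factor (τ + 1)^2: pole of order 2 at -1, modulus 1.
The radius of convergence is the smallest modulus among the singular points: 1.


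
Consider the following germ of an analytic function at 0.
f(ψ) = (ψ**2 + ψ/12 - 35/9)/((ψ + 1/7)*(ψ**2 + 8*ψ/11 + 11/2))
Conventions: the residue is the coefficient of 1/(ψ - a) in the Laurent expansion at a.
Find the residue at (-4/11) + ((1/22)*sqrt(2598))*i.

The factor ψ**2 + 8*ψ/11 + 11/2 splits as (ψ - a)(ψ - a') with a = (-4/11) + ((1/22)*sqrt(2598))*i, a' = (-4/11) - ((1/22)*sqrt(2598))*i. At the order-1 pole a set g(ψ) = (ψ - a)*f(ψ) = [(ψ**2 + ψ/12 - 35/9)/(ψ + 1/7)] / (ψ - a').
Simple pole: residue = g(a) at a = (-4/11) + ((1/22)*sqrt(2598))*i, which is (180397/210204) + ((612731/546109992)*sqrt(2598))*i.

The residue is (180397/210204) + ((612731/546109992)*sqrt(2598))*i.


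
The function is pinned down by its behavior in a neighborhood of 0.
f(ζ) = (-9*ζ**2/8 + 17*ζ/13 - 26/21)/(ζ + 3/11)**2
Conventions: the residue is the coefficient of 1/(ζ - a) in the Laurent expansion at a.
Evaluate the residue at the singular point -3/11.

The residue is 1099/572.

At the order-2 pole -3/11 set g(ζ) = (ζ - (-3/11))^2*f(ζ) = -9*ζ**2/8 + 17*ζ/13 - 26/21.
Order-2 pole: residue = g'(a); g'(-3/11) = 1099/572, so the residue is 1099/572.


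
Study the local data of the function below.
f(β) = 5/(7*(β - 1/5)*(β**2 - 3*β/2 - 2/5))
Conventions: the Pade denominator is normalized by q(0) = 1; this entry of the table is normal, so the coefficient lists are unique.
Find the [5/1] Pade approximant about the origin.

The Pade approximant has numerator coefficients [125/14, -432865/5838, 566575/5838, -9141725/5838, 6023375/5838, -64604875/1946]; denominator coefficients [1, -398417/41700].

Taylor coefficients needed (expand at 0): a_0 = 125/14, a_1 = 625/56, a_2 = 45625/224, a_3 = 340625/896, a_4 = 16715625/3584, a_5 = 162890625/14336, a_6 = 6225265625/57344.
Write the denominator as Q(β) = 1 + q1*β. Requiring Q*f - P = O(β^7) with deg P <= 5 kills the coefficients of β^6..β^6 in Q*f:
  β^6: a_6 + q1*a_5 = 0, i.e. 6225265625/57344 + (162890625/14336)*q1 = 0.
Solving this linear system: q1 = -398417/41700.
The numerator is Q*f truncated at degree 5: P0 = a_0 = 125/14; P1 = a_1 + q1*a_0 = -432865/5838; P2 = a_2 + q1*a_1 = 566575/5838; P3 = a_3 + q1*a_2 = -9141725/5838; P4 = a_4 + q1*a_3 = 6023375/5838; P5 = a_5 + q1*a_4 = -64604875/1946.


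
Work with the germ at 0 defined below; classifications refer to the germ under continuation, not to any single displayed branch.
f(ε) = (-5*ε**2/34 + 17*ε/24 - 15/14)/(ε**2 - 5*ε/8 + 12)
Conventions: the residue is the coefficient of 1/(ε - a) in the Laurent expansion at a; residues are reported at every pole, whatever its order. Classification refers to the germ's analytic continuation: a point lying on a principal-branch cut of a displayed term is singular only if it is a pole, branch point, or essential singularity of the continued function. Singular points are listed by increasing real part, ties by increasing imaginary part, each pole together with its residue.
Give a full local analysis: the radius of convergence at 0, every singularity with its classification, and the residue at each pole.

Denominator factor (ε**2 - 5*ε/8 + 12): discriminant -3047/64, complex-conjugate roots (5/16) + ((1/16)*sqrt(3047))*i and (5/16) - ((1/16)*sqrt(3047))*i; poles of order 1, moduli (2)*sqrt(3) and (2)*sqrt(3).
The radius of convergence is the smallest modulus among the singular points: (2)*sqrt(3).
The factor ε**2 - 5*ε/8 + 12 splits as (ε - a)(ε - a') with a = (5/16) - ((1/16)*sqrt(3047))*i, a' = (5/16) + ((1/16)*sqrt(3047))*i. At the order-1 pole a set g(ε) = (ε - a)*f(ε) = [-5*ε**2/34 + 17*ε/24 - 15/14] / (ε - a').
Simple pole: residue = g(a) at a = (5/16) - ((1/16)*sqrt(3047))*i, which is (503/1632) + ((80965/34808928)*sqrt(3047))*i.
The factor ε**2 - 5*ε/8 + 12 splits as (ε - a)(ε - a') with a = (5/16) + ((1/16)*sqrt(3047))*i, a' = (5/16) - ((1/16)*sqrt(3047))*i. At the order-1 pole a set g(ε) = (ε - a)*f(ε) = [-5*ε**2/34 + 17*ε/24 - 15/14] / (ε - a').
Simple pole: residue = g(a) at a = (5/16) + ((1/16)*sqrt(3047))*i, which is (503/1632) - ((80965/34808928)*sqrt(3047))*i.
List the singular points by increasing real part (a conjugate pair: the negative imaginary part first).

Radius of convergence at 0: (2)*sqrt(3).
At (5/16) - ((1/16)*sqrt(3047))*i: a pole of order 1; residue (503/1632) + ((80965/34808928)*sqrt(3047))*i.
At (5/16) + ((1/16)*sqrt(3047))*i: a pole of order 1; residue (503/1632) - ((80965/34808928)*sqrt(3047))*i.


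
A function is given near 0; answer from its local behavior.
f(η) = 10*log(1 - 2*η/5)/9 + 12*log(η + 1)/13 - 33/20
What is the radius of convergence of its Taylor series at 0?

The radius of convergence is 1.

Branch term (10/9)*log(1 - η/(5/2)): its argument vanishes at η = 5/2, a logarithmic branch point, modulus 5/2.
Branch term (12/13)*log(1 - η/(-1)): its argument vanishes at η = -1, a logarithmic branch point, modulus 1.
The radius of convergence is the smallest modulus among the singular points: 1.


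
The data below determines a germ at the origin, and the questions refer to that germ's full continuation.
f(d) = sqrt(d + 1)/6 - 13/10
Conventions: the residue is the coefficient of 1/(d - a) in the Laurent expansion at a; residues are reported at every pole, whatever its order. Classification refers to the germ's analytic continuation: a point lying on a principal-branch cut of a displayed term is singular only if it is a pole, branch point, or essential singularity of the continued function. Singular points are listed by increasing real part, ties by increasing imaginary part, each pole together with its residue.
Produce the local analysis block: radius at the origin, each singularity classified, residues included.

Radius of convergence at 0: 1.
At -1: an algebraic (square-root) branch point.

Branch term (1/6)*sqrt(1 - d/(-1)): its argument vanishes at d = -1, a square-root branch point, modulus 1.
The radius of convergence is the smallest modulus among the singular points: 1.


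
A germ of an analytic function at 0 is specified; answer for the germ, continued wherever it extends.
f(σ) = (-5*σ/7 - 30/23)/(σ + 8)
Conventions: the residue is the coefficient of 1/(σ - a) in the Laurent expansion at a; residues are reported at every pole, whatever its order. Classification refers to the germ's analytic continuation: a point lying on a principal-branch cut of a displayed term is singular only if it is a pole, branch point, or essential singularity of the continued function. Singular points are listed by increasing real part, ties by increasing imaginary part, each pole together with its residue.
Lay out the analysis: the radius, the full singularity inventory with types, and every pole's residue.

Denominator factor (σ + 8): pole of order 1 at -8, modulus 8.
The radius of convergence is the smallest modulus among the singular points: 8.
At the order-1 pole -8 set g(σ) = (σ - (-8))*f(σ) = -5*σ/7 - 30/23.
Simple pole: residue = g(a) at a = -8, which is 710/161.

Radius of convergence at 0: 8.
At -8: a pole of order 1; residue 710/161.


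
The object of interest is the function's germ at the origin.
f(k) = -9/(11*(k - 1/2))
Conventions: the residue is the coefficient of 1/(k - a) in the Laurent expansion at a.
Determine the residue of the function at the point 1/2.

At the order-1 pole 1/2 set g(k) = (k - (1/2))*f(k) = -9/11.
Simple pole: residue = g(a) at a = 1/2, which is -9/11.

The residue is -9/11.


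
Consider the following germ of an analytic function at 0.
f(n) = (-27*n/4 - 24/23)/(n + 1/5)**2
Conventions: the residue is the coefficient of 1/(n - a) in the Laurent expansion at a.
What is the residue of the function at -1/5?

The residue is -27/4.

At the order-2 pole -1/5 set g(n) = (n - (-1/5))^2*f(n) = -27*n/4 - 24/23.
Order-2 pole: residue = g'(a); g'(-1/5) = -27/4, so the residue is -27/4.


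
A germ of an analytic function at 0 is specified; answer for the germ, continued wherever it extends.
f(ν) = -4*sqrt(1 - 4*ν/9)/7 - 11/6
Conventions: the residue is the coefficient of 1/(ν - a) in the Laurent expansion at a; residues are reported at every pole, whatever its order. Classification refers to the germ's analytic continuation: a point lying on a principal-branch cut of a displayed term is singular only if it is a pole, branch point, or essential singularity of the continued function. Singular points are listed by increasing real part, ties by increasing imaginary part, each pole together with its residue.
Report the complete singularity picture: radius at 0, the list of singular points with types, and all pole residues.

Branch term (-4/7)*sqrt(1 - ν/(9/4)): its argument vanishes at ν = 9/4, a square-root branch point, modulus 9/4.
The radius of convergence is the smallest modulus among the singular points: 9/4.

Radius of convergence at 0: 9/4.
At 9/4: an algebraic (square-root) branch point.


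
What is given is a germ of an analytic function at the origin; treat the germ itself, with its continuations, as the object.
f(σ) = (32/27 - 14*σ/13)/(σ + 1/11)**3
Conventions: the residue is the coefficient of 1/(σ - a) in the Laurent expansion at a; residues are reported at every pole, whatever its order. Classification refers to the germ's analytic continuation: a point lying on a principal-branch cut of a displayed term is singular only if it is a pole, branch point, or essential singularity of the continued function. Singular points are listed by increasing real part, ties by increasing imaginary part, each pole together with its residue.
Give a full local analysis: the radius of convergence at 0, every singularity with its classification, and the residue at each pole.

Denominator factor (σ + 1/11)^3: pole of order 3 at -1/11, modulus 1/11.
The radius of convergence is the smallest modulus among the singular points: 1/11.
At the order-3 pole -1/11 set g(σ) = (σ - (-1/11))^3*f(σ) = 32/27 - 14*σ/13.
Order-3 pole: residue = g''(a)/2; g''(-1/11) = 0, so the residue is 0.

Radius of convergence at 0: 1/11.
At -1/11: a pole of order 3; residue 0.


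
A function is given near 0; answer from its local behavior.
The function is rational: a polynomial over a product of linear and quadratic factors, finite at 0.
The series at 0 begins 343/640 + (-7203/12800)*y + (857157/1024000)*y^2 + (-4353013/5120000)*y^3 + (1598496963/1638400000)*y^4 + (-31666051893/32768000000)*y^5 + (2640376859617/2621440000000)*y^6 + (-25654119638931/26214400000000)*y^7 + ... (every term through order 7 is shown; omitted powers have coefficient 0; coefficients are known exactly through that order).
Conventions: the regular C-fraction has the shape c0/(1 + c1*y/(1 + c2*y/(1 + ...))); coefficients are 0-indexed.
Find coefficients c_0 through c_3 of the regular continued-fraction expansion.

Taylor coefficients (read off): a_0 = 343/640, a_1 = -7203/12800, a_2 = 857157/1024000, a_3 = -4353013/5120000.
c0 = a_0 = 343/640. Peel one level at a time: if S = 1 + c*y/S' with S'(0) = 1, then c is the y-coefficient of S and S' = c*y/(S - 1).
S_1 = c0/f = 1 + (21/20)*y + (-147/320)*y^2 + ...; c1 = 21/20.
S_2 = c1*y/(S_1 - 1) = 1 + (7/16)*y + (539/768)*y^2 + ...; c2 = 7/16.
S_3 = c2*y/(S_2 - 1) = 1 + (-77/48)*y + ...; c3 = -77/48.

The regular C-fraction coefficients are [343/640, 21/20, 7/16, -77/48].


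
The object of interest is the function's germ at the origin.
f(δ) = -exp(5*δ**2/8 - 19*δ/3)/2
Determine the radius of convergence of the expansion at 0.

The factor exp(5*δ**2/8 - 19*δ/3) is entire and contributes no finite singular point.
The polynomial part has no poles.
No finite singular points: the Taylor series at 0 converges everywhere.

The radius of convergence is infinite.


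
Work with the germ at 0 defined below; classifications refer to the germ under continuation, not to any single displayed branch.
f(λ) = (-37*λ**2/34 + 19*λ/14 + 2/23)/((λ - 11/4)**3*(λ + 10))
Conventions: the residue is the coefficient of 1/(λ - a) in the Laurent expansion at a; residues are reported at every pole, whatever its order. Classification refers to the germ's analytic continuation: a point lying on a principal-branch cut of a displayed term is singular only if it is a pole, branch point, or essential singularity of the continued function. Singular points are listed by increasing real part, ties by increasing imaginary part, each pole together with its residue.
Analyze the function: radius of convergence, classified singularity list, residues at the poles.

Denominator factor (λ - 11/4)^3: pole of order 3 at 11/4, modulus 11/4.
Denominator factor (λ + 10): pole of order 1 at -10, modulus 10.
The radius of convergence is the smallest modulus among the singular points: 11/4.
At the order-1 pole -10 set g(λ) = (λ - (-10))*f(λ) = (-37*λ**2/34 + 19*λ/14 + 2/23)/(λ - 11/4)**3.
Simple pole: residue = g(a) at a = -10, which is 21424448/363065787.
At the order-3 pole 11/4 set g(λ) = (λ - (11/4))^3*f(λ) = (-37*λ**2/34 + 19*λ/14 + 2/23)/(λ + 10).
Order-3 pole: residue = g''(a)/2; g''(11/4) = -42848896/363065787, so the residue is -21424448/363065787.
List the singular points by increasing real part (a conjugate pair: the negative imaginary part first).

Radius of convergence at 0: 11/4.
At -10: a pole of order 1; residue 21424448/363065787.
At 11/4: a pole of order 3; residue -21424448/363065787.


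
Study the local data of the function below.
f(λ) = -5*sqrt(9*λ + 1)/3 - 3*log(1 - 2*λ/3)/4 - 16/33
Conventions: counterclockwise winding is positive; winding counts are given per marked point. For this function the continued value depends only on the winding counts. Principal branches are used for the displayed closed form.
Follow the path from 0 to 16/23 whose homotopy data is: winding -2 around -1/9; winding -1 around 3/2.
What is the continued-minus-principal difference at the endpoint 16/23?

The rational part is single-valued and drops out of the difference; each branch term changes only by its own monodromy.
(-3/4)*log(1 - λ/(3/2)): each positive loop around 3/2 adds 2*pi*i to the log, so winding -1 contributes (-3/4)*(-1)*2*pi*i = (3/2)*pi*i.
(-5/3)*sqrt(1 - λ/(-1/9)): winding -2 is even, the square root returns to the same sheet, contribution 0.
Summing the contributions at λ = 16/23 gives (3/2)*pi*i.

Continued minus principal equals (3/2)*pi*i.


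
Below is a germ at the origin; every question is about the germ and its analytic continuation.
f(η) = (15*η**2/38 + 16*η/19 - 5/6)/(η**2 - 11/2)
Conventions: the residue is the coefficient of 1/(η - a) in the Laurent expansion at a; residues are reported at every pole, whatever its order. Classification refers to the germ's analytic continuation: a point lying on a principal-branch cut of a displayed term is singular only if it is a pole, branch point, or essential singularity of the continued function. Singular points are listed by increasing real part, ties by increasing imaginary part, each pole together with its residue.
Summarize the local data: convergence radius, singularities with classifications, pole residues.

Radius of convergence at 0: (1/2)*sqrt(22).
At -(1/2)*sqrt(22): a pole of order 1; residue 8/19 - (305/5016)*sqrt(22).
At (1/2)*sqrt(22): a pole of order 1; residue 8/19 + (305/5016)*sqrt(22).

Denominator factor (η**2 - 11/2): discriminant 22, real irrational roots (1/2)*sqrt(22) and -(1/2)*sqrt(22); poles of order 1, moduli (1/2)*sqrt(22) and (1/2)*sqrt(22).
The radius of convergence is the smallest modulus among the singular points: (1/2)*sqrt(22).
The factor η**2 - 11/2 splits as (η - a)(η - a') with a = -(1/2)*sqrt(22), a' = (1/2)*sqrt(22). At the order-1 pole a set g(η) = (η - a)*f(η) = [15*η**2/38 + 16*η/19 - 5/6] / (η - a').
Simple pole: residue = g(a) at a = -(1/2)*sqrt(22), which is 8/19 - (305/5016)*sqrt(22).
The factor η**2 - 11/2 splits as (η - a)(η - a') with a = (1/2)*sqrt(22), a' = -(1/2)*sqrt(22). At the order-1 pole a set g(η) = (η - a)*f(η) = [15*η**2/38 + 16*η/19 - 5/6] / (η - a').
Simple pole: residue = g(a) at a = (1/2)*sqrt(22), which is 8/19 + (305/5016)*sqrt(22).
List the singular points by increasing real part (a conjugate pair: the negative imaginary part first).


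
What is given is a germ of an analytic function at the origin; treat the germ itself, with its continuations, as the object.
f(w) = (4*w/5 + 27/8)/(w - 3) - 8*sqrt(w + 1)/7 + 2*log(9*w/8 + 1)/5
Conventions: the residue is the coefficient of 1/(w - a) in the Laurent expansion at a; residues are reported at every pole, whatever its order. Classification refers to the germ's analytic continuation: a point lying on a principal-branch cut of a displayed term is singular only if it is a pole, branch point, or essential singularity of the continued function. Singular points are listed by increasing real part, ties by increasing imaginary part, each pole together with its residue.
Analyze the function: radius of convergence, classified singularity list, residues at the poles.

Radius of convergence at 0: 8/9.
At -1: an algebraic (square-root) branch point.
At -8/9: a logarithmic branch point.
At 3: a pole of order 1; residue 231/40.

Denominator factor (w - 3): pole of order 1 at 3, modulus 3.
Branch term (2/5)*log(1 - w/(-8/9)): its argument vanishes at w = -8/9, a logarithmic branch point, modulus 8/9.
Branch term (-8/7)*sqrt(1 - w/(-1)): its argument vanishes at w = -1, a square-root branch point, modulus 1.
The radius of convergence is the smallest modulus among the singular points: 8/9.
The branch terms are analytic at 3 and contribute nothing to the residue; only the rational part matters.
At the order-1 pole 3 set g(w) = (w - (3))*(rational part) = 4*w/5 + 27/8.
Simple pole: residue = g(a) at a = 3, which is 231/40.
List the singular points by increasing real part (a conjugate pair: the negative imaginary part first).


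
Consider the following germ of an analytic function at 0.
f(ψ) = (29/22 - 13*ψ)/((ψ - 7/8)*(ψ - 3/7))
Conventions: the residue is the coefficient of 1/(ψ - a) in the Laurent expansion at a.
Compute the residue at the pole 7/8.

The residue is -1239/55.

At the order-1 pole 7/8 set g(ψ) = (ψ - (7/8))*f(ψ) = (29/22 - 13*ψ)/(ψ - 3/7).
Simple pole: residue = g(a) at a = 7/8, which is -1239/55.


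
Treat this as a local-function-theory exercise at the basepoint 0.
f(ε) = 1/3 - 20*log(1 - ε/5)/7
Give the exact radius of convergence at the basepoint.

Branch term (-20/7)*log(1 - ε/(5)): its argument vanishes at ε = 5, a logarithmic branch point, modulus 5.
The radius of convergence is the smallest modulus among the singular points: 5.

The radius of convergence is 5.


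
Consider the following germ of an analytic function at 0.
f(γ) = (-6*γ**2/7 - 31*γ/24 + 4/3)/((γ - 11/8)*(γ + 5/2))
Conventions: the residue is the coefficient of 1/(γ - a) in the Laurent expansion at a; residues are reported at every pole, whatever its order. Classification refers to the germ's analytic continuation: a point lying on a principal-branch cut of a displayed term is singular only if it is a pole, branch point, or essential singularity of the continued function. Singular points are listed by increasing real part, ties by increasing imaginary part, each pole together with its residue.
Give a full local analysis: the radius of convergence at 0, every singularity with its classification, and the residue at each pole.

Denominator factor (γ + 5/2): pole of order 1 at -5/2, modulus 5/2.
Denominator factor (γ - 11/8): pole of order 1 at 11/8, modulus 11/8.
The radius of convergence is the smallest modulus among the singular points: 11/8.
At the order-1 pole -5/2 set g(γ) = (γ - (-5/2))*f(γ) = (-6*γ**2/7 - 31*γ/24 + 4/3)/(γ - 11/8).
Simple pole: residue = g(a) at a = -5/2, which is 89/434.
At the order-1 pole 11/8 set g(γ) = (γ - (11/8))*f(γ) = (-6*γ**2/7 - 31*γ/24 + 4/3)/(γ + 5/2).
Simple pole: residue = g(a) at a = 11/8, which is -2773/5208.
List the singular points by increasing real part (a conjugate pair: the negative imaginary part first).

Radius of convergence at 0: 11/8.
At -5/2: a pole of order 1; residue 89/434.
At 11/8: a pole of order 1; residue -2773/5208.


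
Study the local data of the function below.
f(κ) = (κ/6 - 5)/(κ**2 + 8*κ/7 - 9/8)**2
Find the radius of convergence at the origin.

The radius of convergence is -4/7 + (1/28)*sqrt(1138).

Denominator factor (κ**2 + 8*κ/7 - 9/8)^2: discriminant 569/98, real irrational roots -4/7 + (1/28)*sqrt(1138) and -4/7 - (1/28)*sqrt(1138); poles of order 2, moduli -4/7 + (1/28)*sqrt(1138) and 4/7 + (1/28)*sqrt(1138).
The radius of convergence is the smallest modulus among the singular points: -4/7 + (1/28)*sqrt(1138).


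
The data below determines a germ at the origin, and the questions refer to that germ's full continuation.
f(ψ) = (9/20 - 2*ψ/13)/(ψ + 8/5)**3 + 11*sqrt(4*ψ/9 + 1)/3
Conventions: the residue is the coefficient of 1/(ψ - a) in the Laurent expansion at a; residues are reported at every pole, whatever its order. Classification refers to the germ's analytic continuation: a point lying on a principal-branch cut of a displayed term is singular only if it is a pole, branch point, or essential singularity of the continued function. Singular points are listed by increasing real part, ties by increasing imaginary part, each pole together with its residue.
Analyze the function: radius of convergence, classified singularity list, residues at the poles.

Radius of convergence at 0: 8/5.
At -9/4: an algebraic (square-root) branch point.
At -8/5: a pole of order 3; residue 0.

Denominator factor (ψ + 8/5)^3: pole of order 3 at -8/5, modulus 8/5.
Branch term (11/3)*sqrt(1 - ψ/(-9/4)): its argument vanishes at ψ = -9/4, a square-root branch point, modulus 9/4.
The radius of convergence is the smallest modulus among the singular points: 8/5.
The branch term is analytic at -8/5 and contributes nothing to the residue; only the rational part matters.
At the order-3 pole -8/5 set g(ψ) = (ψ - (-8/5))^3*(rational part) = 9/20 - 2*ψ/13.
Order-3 pole: residue = g''(a)/2; g''(-8/5) = 0, so the residue is 0.
List the singular points by increasing real part (a conjugate pair: the negative imaginary part first).


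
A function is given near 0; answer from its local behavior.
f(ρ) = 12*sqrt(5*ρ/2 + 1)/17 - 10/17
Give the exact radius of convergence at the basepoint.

Branch term (12/17)*sqrt(1 - ρ/(-2/5)): its argument vanishes at ρ = -2/5, a square-root branch point, modulus 2/5.
The radius of convergence is the smallest modulus among the singular points: 2/5.

The radius of convergence is 2/5.


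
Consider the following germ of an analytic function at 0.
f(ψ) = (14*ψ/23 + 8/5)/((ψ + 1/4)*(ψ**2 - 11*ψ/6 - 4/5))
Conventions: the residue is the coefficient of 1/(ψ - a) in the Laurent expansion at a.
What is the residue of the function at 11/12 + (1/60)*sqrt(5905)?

The residue is 3996/1541 - (50316/1819921)*sqrt(5905).

The factor ψ**2 - 11*ψ/6 - 4/5 splits as (ψ - a)(ψ - a') with a = 11/12 + (1/60)*sqrt(5905), a' = 11/12 - (1/60)*sqrt(5905). At the order-1 pole a set g(ψ) = (ψ - a)*f(ψ) = [(14*ψ/23 + 8/5)/(ψ + 1/4)] / (ψ - a').
Simple pole: residue = g(a) at a = 11/12 + (1/60)*sqrt(5905), which is 3996/1541 - (50316/1819921)*sqrt(5905).


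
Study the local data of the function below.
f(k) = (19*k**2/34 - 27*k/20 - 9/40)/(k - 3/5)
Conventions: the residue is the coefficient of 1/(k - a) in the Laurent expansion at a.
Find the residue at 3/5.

The residue is -567/680.

At the order-1 pole 3/5 set g(k) = (k - (3/5))*f(k) = 19*k**2/34 - 27*k/20 - 9/40.
Simple pole: residue = g(a) at a = 3/5, which is -567/680.


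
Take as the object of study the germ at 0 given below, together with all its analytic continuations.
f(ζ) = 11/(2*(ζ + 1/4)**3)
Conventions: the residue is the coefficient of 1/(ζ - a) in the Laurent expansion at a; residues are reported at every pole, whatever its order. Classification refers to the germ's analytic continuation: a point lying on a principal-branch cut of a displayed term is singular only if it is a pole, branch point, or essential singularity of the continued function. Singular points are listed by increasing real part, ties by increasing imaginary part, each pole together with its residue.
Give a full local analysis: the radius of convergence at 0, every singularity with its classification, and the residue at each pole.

Denominator factor (ζ + 1/4)^3: pole of order 3 at -1/4, modulus 1/4.
The radius of convergence is the smallest modulus among the singular points: 1/4.
At the order-3 pole -1/4 set g(ζ) = (ζ - (-1/4))^3*f(ζ) = 11/2.
Order-3 pole: residue = g''(a)/2; g''(-1/4) = 0, so the residue is 0.

Radius of convergence at 0: 1/4.
At -1/4: a pole of order 3; residue 0.


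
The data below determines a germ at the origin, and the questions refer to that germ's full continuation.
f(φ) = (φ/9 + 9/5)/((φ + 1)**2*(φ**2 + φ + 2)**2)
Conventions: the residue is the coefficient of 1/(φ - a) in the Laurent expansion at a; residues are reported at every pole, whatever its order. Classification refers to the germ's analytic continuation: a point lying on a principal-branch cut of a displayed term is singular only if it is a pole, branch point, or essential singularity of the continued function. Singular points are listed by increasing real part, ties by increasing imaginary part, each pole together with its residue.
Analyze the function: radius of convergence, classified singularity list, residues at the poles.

Radius of convergence at 0: 1.
At -1: a pole of order 2; residue 9/20.
At (-1/2) - ((1/2)*sqrt(7))*i: a pole of order 2; residue (-9/40) - ((311/5880)*sqrt(7))*i.
At (-1/2) + ((1/2)*sqrt(7))*i: a pole of order 2; residue (-9/40) + ((311/5880)*sqrt(7))*i.

Denominator factor (φ + 1)^2: pole of order 2 at -1, modulus 1.
Denominator factor (φ**2 + φ + 2)^2: discriminant -7, complex-conjugate roots (-1/2) + ((1/2)*sqrt(7))*i and (-1/2) - ((1/2)*sqrt(7))*i; poles of order 2, moduli sqrt(2) and sqrt(2).
The radius of convergence is the smallest modulus among the singular points: 1.
At the order-2 pole -1 set g(φ) = (φ - (-1))^2*f(φ) = (φ/9 + 9/5)/(φ**2 + φ + 2)**2.
Order-2 pole: residue = g'(a); g'(-1) = 9/20, so the residue is 9/20.
The factor φ**2 + φ + 2 splits as (φ - a)(φ - a') with a = (-1/2) - ((1/2)*sqrt(7))*i, a' = (-1/2) + ((1/2)*sqrt(7))*i. At the order-2 pole a set g(φ) = (φ - a)^2*f(φ) = [(φ/9 + 9/5)/(φ + 1)**2] / (φ - a')^2.
Order-2 pole: residue = g'(a); g'((-1/2) - ((1/2)*sqrt(7))*i) = (-9/40) - ((311/5880)*sqrt(7))*i, so the residue is (-9/40) - ((311/5880)*sqrt(7))*i.
The factor φ**2 + φ + 2 splits as (φ - a)(φ - a') with a = (-1/2) + ((1/2)*sqrt(7))*i, a' = (-1/2) - ((1/2)*sqrt(7))*i. At the order-2 pole a set g(φ) = (φ - a)^2*f(φ) = [(φ/9 + 9/5)/(φ + 1)**2] / (φ - a')^2.
Order-2 pole: residue = g'(a); g'((-1/2) + ((1/2)*sqrt(7))*i) = (-9/40) + ((311/5880)*sqrt(7))*i, so the residue is (-9/40) + ((311/5880)*sqrt(7))*i.
List the singular points by increasing real part (a conjugate pair: the negative imaginary part first).


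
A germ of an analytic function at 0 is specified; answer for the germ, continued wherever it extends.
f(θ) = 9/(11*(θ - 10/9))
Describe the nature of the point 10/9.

The denominator factor θ - 10/9 vanishes at 10/9 and appears to the power 1; the numerator there equals 9/11, nonzero, and no other factor vanishes.
Hence a pole whose order is the multiplicity, 1.

The point is a pole of order 1.


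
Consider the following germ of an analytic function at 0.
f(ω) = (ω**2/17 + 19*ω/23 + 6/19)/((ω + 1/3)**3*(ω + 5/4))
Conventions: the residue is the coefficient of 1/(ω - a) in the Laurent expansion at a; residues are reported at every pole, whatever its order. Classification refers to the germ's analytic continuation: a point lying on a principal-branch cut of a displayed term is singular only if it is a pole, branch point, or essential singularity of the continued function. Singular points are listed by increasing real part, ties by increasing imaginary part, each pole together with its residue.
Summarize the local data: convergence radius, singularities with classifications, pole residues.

Denominator factor (ω + 5/4): pole of order 1 at -5/4, modulus 5/4.
Denominator factor (ω + 1/3)^3: pole of order 3 at -1/3, modulus 1/3.
The radius of convergence is the smallest modulus among the singular points: 1/3.
At the order-1 pole -5/4 set g(ω) = (ω - (-5/4))*f(ω) = (ω**2/17 + 19*ω/23 + 6/19)/(ω + 1/3)**3.
Simple pole: residue = g(a) at a = -5/4, which is 8022132/9887999.
At the order-3 pole -1/3 set g(ω) = (ω - (-1/3))^3*f(ω) = (ω**2/17 + 19*ω/23 + 6/19)/(ω + 5/4).
Order-3 pole: residue = g''(a)/2; g''(-1/3) = -16044264/9887999, so the residue is -8022132/9887999.
List the singular points by increasing real part (a conjugate pair: the negative imaginary part first).

Radius of convergence at 0: 1/3.
At -5/4: a pole of order 1; residue 8022132/9887999.
At -1/3: a pole of order 3; residue -8022132/9887999.


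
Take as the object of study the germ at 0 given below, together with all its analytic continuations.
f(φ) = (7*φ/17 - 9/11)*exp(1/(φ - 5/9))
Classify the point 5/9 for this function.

The exponent 1/(φ - (5/9)) has a pole at 5/9, so exp(1/(φ - (5/9))) takes every nonzero value near it: an essential singularity (not a pole of any order).

The point is an essential singularity.


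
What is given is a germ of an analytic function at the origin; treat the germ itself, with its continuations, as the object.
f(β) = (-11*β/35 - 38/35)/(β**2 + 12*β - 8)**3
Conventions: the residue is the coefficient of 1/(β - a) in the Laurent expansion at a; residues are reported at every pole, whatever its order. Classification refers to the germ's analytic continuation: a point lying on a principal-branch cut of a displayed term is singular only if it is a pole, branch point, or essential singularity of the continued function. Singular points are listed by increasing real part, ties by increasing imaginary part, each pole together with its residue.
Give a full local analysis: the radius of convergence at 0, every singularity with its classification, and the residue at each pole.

Radius of convergence at 0: -6 + (2)*sqrt(11).
At -6 - (2)*sqrt(11): a pole of order 3; residue -(3/851840)*sqrt(11).
At -6 + (2)*sqrt(11): a pole of order 3; residue (3/851840)*sqrt(11).

Denominator factor (β**2 + 12*β - 8)^3: discriminant 176, real irrational roots -6 + (2)*sqrt(11) and -6 - (2)*sqrt(11); poles of order 3, moduli -6 + (2)*sqrt(11) and 6 + (2)*sqrt(11).
The radius of convergence is the smallest modulus among the singular points: -6 + (2)*sqrt(11).
The factor β**2 + 12*β - 8 splits as (β - a)(β - a') with a = -6 - (2)*sqrt(11), a' = -6 + (2)*sqrt(11). At the order-3 pole a set g(β) = (β - a)^3*f(β) = [-11*β/35 - 38/35] / (β - a')^3.
Order-3 pole: residue = g''(a)/2; g''(-6 - (2)*sqrt(11)) = -(3/425920)*sqrt(11), so the residue is -(3/851840)*sqrt(11).
The factor β**2 + 12*β - 8 splits as (β - a)(β - a') with a = -6 + (2)*sqrt(11), a' = -6 - (2)*sqrt(11). At the order-3 pole a set g(β) = (β - a)^3*f(β) = [-11*β/35 - 38/35] / (β - a')^3.
Order-3 pole: residue = g''(a)/2; g''(-6 + (2)*sqrt(11)) = (3/425920)*sqrt(11), so the residue is (3/851840)*sqrt(11).
List the singular points by increasing real part (a conjugate pair: the negative imaginary part first).


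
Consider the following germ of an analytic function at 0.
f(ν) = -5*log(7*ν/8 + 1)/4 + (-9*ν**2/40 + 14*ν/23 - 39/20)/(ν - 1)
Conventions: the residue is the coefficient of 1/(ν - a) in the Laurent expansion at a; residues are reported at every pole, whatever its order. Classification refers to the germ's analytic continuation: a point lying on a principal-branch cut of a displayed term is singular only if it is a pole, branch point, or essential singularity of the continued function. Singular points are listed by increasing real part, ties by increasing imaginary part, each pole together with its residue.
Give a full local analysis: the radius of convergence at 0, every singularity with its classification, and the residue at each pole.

Radius of convergence at 0: 1.
At -8/7: a logarithmic branch point.
At 1: a pole of order 1; residue -1441/920.

Denominator factor (ν - 1): pole of order 1 at 1, modulus 1.
Branch term (-5/4)*log(1 - ν/(-8/7)): its argument vanishes at ν = -8/7, a logarithmic branch point, modulus 8/7.
The radius of convergence is the smallest modulus among the singular points: 1.
The branch term is analytic at 1 and contributes nothing to the residue; only the rational part matters.
At the order-1 pole 1 set g(ν) = (ν - (1))*(rational part) = -9*ν**2/40 + 14*ν/23 - 39/20.
Simple pole: residue = g(a) at a = 1, which is -1441/920.
List the singular points by increasing real part (a conjugate pair: the negative imaginary part first).


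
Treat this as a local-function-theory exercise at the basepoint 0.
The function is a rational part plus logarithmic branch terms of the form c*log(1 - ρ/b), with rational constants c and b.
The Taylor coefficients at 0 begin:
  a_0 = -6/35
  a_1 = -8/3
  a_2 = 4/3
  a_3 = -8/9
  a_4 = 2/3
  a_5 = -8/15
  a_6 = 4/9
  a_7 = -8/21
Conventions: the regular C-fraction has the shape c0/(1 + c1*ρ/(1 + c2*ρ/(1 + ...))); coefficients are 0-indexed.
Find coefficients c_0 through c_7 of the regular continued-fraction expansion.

Taylor coefficients (read off): a_0 = -6/35, a_1 = -8/3, a_2 = 4/3, a_3 = -8/9, a_4 = 2/3, a_5 = -8/15, a_6 = 4/9, a_7 = -8/21.
c0 = a_0 = -6/35. Peel one level at a time: if S = 1 + c*ρ/S' with S'(0) = 1, then c is the ρ-coefficient of S and S' = c*ρ/(S - 1).
S_1 = c0/f = 1 + (-140/9)*ρ + (20230/81)*ρ^2 + ...; c1 = -140/9.
S_2 = c1*ρ/(S_1 - 1) = 1 + (289/18)*ρ + (-1/12)*ρ^2 + ...; c2 = 289/18.
S_3 = c2*ρ/(S_2 - 1) = 1 + (3/578)*ρ + (-429/167042)*ρ^2 + ...; c3 = 3/578.
S_4 = c3*ρ/(S_3 - 1) = 1 + (143/289)*ρ + (-1/15)*ρ^2 + ...; c4 = 143/289.
S_5 = c4*ρ/(S_4 - 1) = 1 + (289/2145)*ρ + (-452863/9202050)*ρ^2 + ...; c5 = 289/2145.
S_6 = c5*ρ/(S_5 - 1) = 1 + (1567/4290)*ρ + (-9/140)*ρ^2 + ...; c6 = 1567/4290.
S_7 = c6*ρ/(S_6 - 1) = 1 + (3861/21938)*ρ + ...; c7 = 3861/21938.

The regular C-fraction coefficients are [-6/35, -140/9, 289/18, 3/578, 143/289, 289/2145, 1567/4290, 3861/21938].


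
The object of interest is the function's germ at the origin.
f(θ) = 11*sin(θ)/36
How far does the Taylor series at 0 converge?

The factor sin(θ) is entire and contributes no finite singular point.
The polynomial part has no poles.
No finite singular points: the Taylor series at 0 converges everywhere.

The radius of convergence is infinite.


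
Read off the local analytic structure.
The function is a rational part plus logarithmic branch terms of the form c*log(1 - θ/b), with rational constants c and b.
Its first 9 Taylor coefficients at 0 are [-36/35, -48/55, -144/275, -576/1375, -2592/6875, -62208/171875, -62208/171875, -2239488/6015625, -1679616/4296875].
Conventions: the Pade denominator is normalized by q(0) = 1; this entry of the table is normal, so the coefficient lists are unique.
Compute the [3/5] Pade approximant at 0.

Taylor coefficients needed (read off): a_0 = -36/35, a_1 = -48/55, a_2 = -144/275, a_3 = -576/1375, a_4 = -2592/6875, a_5 = -62208/171875, a_6 = -62208/171875, a_7 = -2239488/6015625, a_8 = -1679616/4296875.
Write the denominator as Q(θ) = 1 + q1*θ + q2*θ^2 + q3*θ^3 + q4*θ^4 + q5*θ^5. Requiring Q*f - P = O(θ^9) with deg P <= 3 kills the coefficients of θ^4..θ^8 in Q*f:
  θ^4: a_4 + q1*a_3 + q2*a_2 + q3*a_1 + q4*a_0 = 0, i.e. -2592/6875 + (-576/1375)*q1 + (-144/275)*q2 + (-48/55)*q3 + (-36/35)*q4 = 0.
  θ^5: a_5 + q1*a_4 + q2*a_3 + q3*a_2 + q4*a_1 + q5*a_0 = 0, i.e. -62208/171875 + (-2592/6875)*q1 + (-576/1375)*q2 + (-144/275)*q3 + (-48/55)*q4 + (-36/35)*q5 = 0.
  θ^6: a_6 + q1*a_5 + q2*a_4 + q3*a_3 + q4*a_2 + q5*a_1 = 0, i.e. -62208/171875 + (-62208/171875)*q1 + (-2592/6875)*q2 + (-576/1375)*q3 + (-144/275)*q4 + (-48/55)*q5 = 0.
  θ^7: a_7 + q1*a_6 + q2*a_5 + q3*a_4 + q4*a_3 + q5*a_2 = 0, i.e. -2239488/6015625 + (-62208/171875)*q1 + (-62208/171875)*q2 + (-2592/6875)*q3 + (-576/1375)*q4 + (-144/275)*q5 = 0.
  θ^8: a_8 + q1*a_7 + q2*a_6 + q3*a_5 + q4*a_4 + q5*a_3 = 0, i.e. -1679616/4296875 + (-2239488/6015625)*q1 + (-62208/171875)*q2 + (-62208/171875)*q3 + (-2592/6875)*q4 + (-576/1375)*q5 = 0.
Solving this linear system: q1 = -594225/281768, q2 = 628587/493094, q3 = -429759/2465470, q4 = -38394/4402625, q5 = -210681/110065625.
The numerator is Q*f truncated at degree 3: P0 = a_0 = -36/35; P1 = a_1 + q1*a_0 = 35159763/27120170; P2 = a_2 + q1*a_1 + q2*a_0 = 2690244/474602975; P3 = a_3 + q1*a_2 + q2*a_1 + q3*a_0 = -588149244/2373014875.

The Pade approximant has numerator coefficients [-36/35, 35159763/27120170, 2690244/474602975, -588149244/2373014875]; denominator coefficients [1, -594225/281768, 628587/493094, -429759/2465470, -38394/4402625, -210681/110065625].
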